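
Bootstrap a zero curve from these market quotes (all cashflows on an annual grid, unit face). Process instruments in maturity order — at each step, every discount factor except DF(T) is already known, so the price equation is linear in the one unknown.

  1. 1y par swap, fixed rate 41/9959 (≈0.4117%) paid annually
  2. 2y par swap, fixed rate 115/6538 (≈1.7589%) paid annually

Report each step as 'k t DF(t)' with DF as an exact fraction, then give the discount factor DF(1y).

1 1 9959/10000
2 2 1931/2000
DF(1y) = 9959/10000 ≈ 0.995900

step 1 [1y] swap r/1=41/9959: DF=(1 − 41/9959·(0))/(1+41/9959) = 9959/10000 ≈ 0.995900
step 2 [2y] swap r/1=115/6538: DF=(1 − 115/6538·(0.995900))/(1+115/6538) = 1931/2000 ≈ 0.965500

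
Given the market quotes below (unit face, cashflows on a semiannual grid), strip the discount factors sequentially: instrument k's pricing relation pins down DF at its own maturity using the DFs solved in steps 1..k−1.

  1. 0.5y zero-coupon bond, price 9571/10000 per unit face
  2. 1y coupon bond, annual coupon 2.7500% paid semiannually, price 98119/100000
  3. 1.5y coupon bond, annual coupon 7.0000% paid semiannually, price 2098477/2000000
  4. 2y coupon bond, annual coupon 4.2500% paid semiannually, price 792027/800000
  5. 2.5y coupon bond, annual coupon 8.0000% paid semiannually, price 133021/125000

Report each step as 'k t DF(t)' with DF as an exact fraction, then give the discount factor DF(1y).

step 1 [0.5y] zero: DF = P = 9571/10000 ≈ 0.957100
step 2 [1y] bond c/2=11/800: DF=(98119/100000 − 11/800·(0.957100))/(1+11/800) = 9549/10000 ≈ 0.954900
step 3 [1.5y] bond c/2=7/200: DF=(2098477/2000000 − 7/200·(0.957100+0.954900))/(1+7/200) = 9491/10000 ≈ 0.949100
step 4 [2y] bond c/2=17/800: DF=(792027/800000 − 17/800·(0.957100+0.954900+0.949100))/(1+17/800) = 9099/10000 ≈ 0.909900
step 5 [2.5y] bond c/2=1/25: DF=(133021/125000 − 1/25·(0.957100+0.954900+0.949100+0.909900))/(1+1/25) = 4391/5000 ≈ 0.878200

1 1/2 9571/10000
2 1 9549/10000
3 3/2 9491/10000
4 2 9099/10000
5 5/2 4391/5000
DF(1y) = 9549/10000 ≈ 0.954900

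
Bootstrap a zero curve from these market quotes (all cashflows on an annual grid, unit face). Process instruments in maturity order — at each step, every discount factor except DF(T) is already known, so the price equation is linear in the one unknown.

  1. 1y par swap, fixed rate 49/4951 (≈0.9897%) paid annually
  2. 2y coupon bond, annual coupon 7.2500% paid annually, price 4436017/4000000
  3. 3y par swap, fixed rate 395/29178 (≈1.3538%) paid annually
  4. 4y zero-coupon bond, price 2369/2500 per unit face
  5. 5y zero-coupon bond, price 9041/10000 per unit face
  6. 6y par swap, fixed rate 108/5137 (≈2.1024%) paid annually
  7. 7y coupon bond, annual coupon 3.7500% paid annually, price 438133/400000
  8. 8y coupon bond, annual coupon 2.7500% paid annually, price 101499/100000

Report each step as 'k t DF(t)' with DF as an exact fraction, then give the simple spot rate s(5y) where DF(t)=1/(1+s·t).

step 1 [1y] swap r/1=49/4951: DF=(1 − 49/4951·(0))/(1+49/4951) = 4951/5000 ≈ 0.990200
step 2 [2y] bond c/1=29/400: DF=(4436017/4000000 − 29/400·(0.990200))/(1+29/400) = 9671/10000 ≈ 0.967100
step 3 [3y] swap r/1=395/29178: DF=(1 − 395/29178·(0.990200+0.967100))/(1+395/29178) = 1921/2000 ≈ 0.960500
step 4 [4y] zero: DF = P = 2369/2500 ≈ 0.947600
step 5 [5y] zero: DF = P = 9041/10000 ≈ 0.904100
step 6 [6y] swap r/1=108/5137: DF=(1 − 108/5137·(0.990200+0.967100+0.960500+0.947600+0.904100))/(1+108/5137) = 2203/2500 ≈ 0.881200
step 7 [7y] bond c/1=3/80: DF=(438133/400000 − 3/80·(0.990200+0.967100+0.960500+0.947600+0.904100+0.881200))/(1+3/80) = 1703/2000 ≈ 0.851500
step 8 [8y] bond c/1=11/400: DF=(101499/100000 − 11/400·(0.990200+0.967100+0.960500+0.947600+0.904100+0.881200+0.851500))/(1+11/400) = 4069/5000 ≈ 0.813800

1 1 4951/5000
2 2 9671/10000
3 3 1921/2000
4 4 2369/2500
5 5 9041/10000
6 6 2203/2500
7 7 1703/2000
8 8 4069/5000
s(5y) = (1/(9041/10000) − 1)/(5) = 959/45205 ≈ 2.1214%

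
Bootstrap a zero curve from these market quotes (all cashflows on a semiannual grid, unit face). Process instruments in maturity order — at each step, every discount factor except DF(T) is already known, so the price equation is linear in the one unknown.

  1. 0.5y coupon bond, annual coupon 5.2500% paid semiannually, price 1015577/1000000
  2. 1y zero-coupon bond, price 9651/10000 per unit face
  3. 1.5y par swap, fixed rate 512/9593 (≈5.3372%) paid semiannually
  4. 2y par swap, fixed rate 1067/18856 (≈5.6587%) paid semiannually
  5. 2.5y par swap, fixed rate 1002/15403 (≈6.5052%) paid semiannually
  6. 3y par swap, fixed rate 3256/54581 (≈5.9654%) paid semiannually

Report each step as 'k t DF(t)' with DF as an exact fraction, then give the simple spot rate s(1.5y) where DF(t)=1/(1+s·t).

1 1/2 1237/1250
2 1 9651/10000
3 3/2 577/625
4 2 8933/10000
5 5/2 8497/10000
6 3 2093/2500
s(1.5y) = (1/(577/625) − 1)/(3/2) = 32/577 ≈ 5.5459%

step 1 [0.5y] bond c/2=21/800: DF=(1015577/1000000 − 21/800·(0))/(1+21/800) = 1237/1250 ≈ 0.989600
step 2 [1y] zero: DF = P = 9651/10000 ≈ 0.965100
step 3 [1.5y] swap r/2=256/9593: DF=(1 − 256/9593·(0.989600+0.965100))/(1+256/9593) = 577/625 ≈ 0.923200
step 4 [2y] swap r/2=1067/37712: DF=(1 − 1067/37712·(0.989600+0.965100+0.923200))/(1+1067/37712) = 8933/10000 ≈ 0.893300
step 5 [2.5y] swap r/2=501/15403: DF=(1 − 501/15403·(0.989600+0.965100+0.923200+0.893300))/(1+501/15403) = 8497/10000 ≈ 0.849700
step 6 [3y] swap r/2=1628/54581: DF=(1 − 1628/54581·(0.989600+0.965100+0.923200+0.893300+0.849700))/(1+1628/54581) = 2093/2500 ≈ 0.837200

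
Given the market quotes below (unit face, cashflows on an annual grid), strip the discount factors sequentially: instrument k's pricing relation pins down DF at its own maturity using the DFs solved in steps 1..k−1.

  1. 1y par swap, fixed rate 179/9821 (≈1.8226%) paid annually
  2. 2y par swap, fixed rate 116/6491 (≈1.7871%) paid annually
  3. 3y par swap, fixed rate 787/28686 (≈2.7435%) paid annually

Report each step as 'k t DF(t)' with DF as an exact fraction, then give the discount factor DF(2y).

1 1 9821/10000
2 2 2413/2500
3 3 9213/10000
DF(2y) = 2413/2500 ≈ 0.965200

step 1 [1y] swap r/1=179/9821: DF=(1 − 179/9821·(0))/(1+179/9821) = 9821/10000 ≈ 0.982100
step 2 [2y] swap r/1=116/6491: DF=(1 − 116/6491·(0.982100))/(1+116/6491) = 2413/2500 ≈ 0.965200
step 3 [3y] swap r/1=787/28686: DF=(1 − 787/28686·(0.982100+0.965200))/(1+787/28686) = 9213/10000 ≈ 0.921300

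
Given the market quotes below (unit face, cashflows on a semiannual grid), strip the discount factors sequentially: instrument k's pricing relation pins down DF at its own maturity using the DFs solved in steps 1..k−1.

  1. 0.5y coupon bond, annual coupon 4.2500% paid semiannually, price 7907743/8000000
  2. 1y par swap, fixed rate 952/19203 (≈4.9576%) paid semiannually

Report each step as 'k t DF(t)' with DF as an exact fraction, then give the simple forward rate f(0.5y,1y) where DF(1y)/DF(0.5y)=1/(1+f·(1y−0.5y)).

step 1 [0.5y] bond c/2=17/800: DF=(7907743/8000000 − 17/800·(0))/(1+17/800) = 9679/10000 ≈ 0.967900
step 2 [1y] swap r/2=476/19203: DF=(1 − 476/19203·(0.967900))/(1+476/19203) = 2381/2500 ≈ 0.952400

1 1/2 9679/10000
2 1 2381/2500
f(0.5y,1y) = ((9679/10000)/(2381/2500) − 1)/(1/2) = 155/4762 ≈ 3.2549%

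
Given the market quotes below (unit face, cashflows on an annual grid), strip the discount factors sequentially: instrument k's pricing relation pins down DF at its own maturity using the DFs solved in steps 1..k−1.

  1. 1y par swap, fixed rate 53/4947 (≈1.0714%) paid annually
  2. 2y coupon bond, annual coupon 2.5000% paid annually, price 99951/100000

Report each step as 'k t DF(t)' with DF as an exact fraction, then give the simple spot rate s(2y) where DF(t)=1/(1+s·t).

1 1 4947/5000
2 2 951/1000
s(2y) = (1/(951/1000) − 1)/(2) = 49/1902 ≈ 2.5762%

step 1 [1y] swap r/1=53/4947: DF=(1 − 53/4947·(0))/(1+53/4947) = 4947/5000 ≈ 0.989400
step 2 [2y] bond c/1=1/40: DF=(99951/100000 − 1/40·(0.989400))/(1+1/40) = 951/1000 ≈ 0.951000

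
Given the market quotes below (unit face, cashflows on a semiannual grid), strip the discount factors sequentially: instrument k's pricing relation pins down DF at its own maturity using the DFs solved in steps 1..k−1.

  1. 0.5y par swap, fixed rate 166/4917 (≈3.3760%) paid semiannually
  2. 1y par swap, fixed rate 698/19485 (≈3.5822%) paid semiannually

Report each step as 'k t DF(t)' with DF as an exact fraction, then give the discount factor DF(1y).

1 1/2 4917/5000
2 1 9651/10000
DF(1y) = 9651/10000 ≈ 0.965100

step 1 [0.5y] swap r/2=83/4917: DF=(1 − 83/4917·(0))/(1+83/4917) = 4917/5000 ≈ 0.983400
step 2 [1y] swap r/2=349/19485: DF=(1 − 349/19485·(0.983400))/(1+349/19485) = 9651/10000 ≈ 0.965100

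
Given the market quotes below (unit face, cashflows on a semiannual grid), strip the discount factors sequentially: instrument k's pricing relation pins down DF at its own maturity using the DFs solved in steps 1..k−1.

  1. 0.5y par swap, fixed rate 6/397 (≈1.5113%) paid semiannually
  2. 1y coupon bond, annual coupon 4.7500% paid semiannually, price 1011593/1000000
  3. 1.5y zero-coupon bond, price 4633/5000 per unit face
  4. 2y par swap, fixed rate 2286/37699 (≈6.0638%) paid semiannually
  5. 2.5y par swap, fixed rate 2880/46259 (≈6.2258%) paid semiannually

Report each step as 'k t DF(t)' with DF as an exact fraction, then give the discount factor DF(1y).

step 1 [0.5y] swap r/2=3/397: DF=(1 − 3/397·(0))/(1+3/397) = 397/400 ≈ 0.992500
step 2 [1y] bond c/2=19/800: DF=(1011593/1000000 − 19/800·(0.992500))/(1+19/800) = 9651/10000 ≈ 0.965100
step 3 [1.5y] zero: DF = P = 4633/5000 ≈ 0.926600
step 4 [2y] swap r/2=1143/37699: DF=(1 − 1143/37699·(0.992500+0.965100+0.926600))/(1+1143/37699) = 8857/10000 ≈ 0.885700
step 5 [2.5y] swap r/2=1440/46259: DF=(1 − 1440/46259·(0.992500+0.965100+0.926600+0.885700))/(1+1440/46259) = 107/125 ≈ 0.856000

1 1/2 397/400
2 1 9651/10000
3 3/2 4633/5000
4 2 8857/10000
5 5/2 107/125
DF(1y) = 9651/10000 ≈ 0.965100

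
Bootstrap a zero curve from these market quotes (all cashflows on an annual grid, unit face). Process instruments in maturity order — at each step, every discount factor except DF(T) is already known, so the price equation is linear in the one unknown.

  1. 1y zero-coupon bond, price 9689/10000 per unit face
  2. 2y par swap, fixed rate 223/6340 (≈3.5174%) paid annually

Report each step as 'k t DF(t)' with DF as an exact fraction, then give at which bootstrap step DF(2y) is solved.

step 1 [1y] zero: DF = P = 9689/10000 ≈ 0.968900
step 2 [2y] swap r/1=223/6340: DF=(1 − 223/6340·(0.968900))/(1+223/6340) = 9331/10000 ≈ 0.933100

1 1 9689/10000
2 2 9331/10000
DF(2y) is solved at step 2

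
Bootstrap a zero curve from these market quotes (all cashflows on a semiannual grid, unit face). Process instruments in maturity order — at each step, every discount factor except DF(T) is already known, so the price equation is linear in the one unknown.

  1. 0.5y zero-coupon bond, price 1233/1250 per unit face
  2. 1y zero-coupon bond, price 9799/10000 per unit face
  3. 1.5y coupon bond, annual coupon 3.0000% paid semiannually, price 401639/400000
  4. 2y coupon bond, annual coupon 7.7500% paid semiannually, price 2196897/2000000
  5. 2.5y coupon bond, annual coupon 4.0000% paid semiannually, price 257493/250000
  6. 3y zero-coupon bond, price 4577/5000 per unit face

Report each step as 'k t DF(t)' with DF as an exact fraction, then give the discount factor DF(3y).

1 1/2 1233/1250
2 1 9799/10000
3 3/2 4801/5000
4 2 9483/10000
5 5/2 4669/5000
6 3 4577/5000
DF(3y) = 4577/5000 ≈ 0.915400

step 1 [0.5y] zero: DF = P = 1233/1250 ≈ 0.986400
step 2 [1y] zero: DF = P = 9799/10000 ≈ 0.979900
step 3 [1.5y] bond c/2=3/200: DF=(401639/400000 − 3/200·(0.986400+0.979900))/(1+3/200) = 4801/5000 ≈ 0.960200
step 4 [2y] bond c/2=31/800: DF=(2196897/2000000 − 31/800·(0.986400+0.979900+0.960200))/(1+31/800) = 9483/10000 ≈ 0.948300
step 5 [2.5y] bond c/2=1/50: DF=(257493/250000 − 1/50·(0.986400+0.979900+0.960200+0.948300))/(1+1/50) = 4669/5000 ≈ 0.933800
step 6 [3y] zero: DF = P = 4577/5000 ≈ 0.915400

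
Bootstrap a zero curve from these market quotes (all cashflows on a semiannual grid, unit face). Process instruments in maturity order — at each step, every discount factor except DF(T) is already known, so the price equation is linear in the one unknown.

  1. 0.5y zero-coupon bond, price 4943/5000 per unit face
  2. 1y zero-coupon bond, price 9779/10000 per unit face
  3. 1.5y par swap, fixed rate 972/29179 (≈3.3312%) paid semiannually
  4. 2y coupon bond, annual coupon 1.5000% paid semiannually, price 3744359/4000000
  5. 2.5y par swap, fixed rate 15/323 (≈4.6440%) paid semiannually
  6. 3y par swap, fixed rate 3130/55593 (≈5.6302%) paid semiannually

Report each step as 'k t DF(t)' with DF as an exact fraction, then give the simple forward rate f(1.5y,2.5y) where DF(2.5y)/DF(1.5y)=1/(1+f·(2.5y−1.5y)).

1 1/2 4943/5000
2 1 9779/10000
3 3/2 4757/5000
4 2 4537/5000
5 5/2 1781/2000
6 3 1687/2000
f(1.5y,2.5y) = ((4757/5000)/(1781/2000) − 1)/(1) = 609/8905 ≈ 6.8389%

step 1 [0.5y] zero: DF = P = 4943/5000 ≈ 0.988600
step 2 [1y] zero: DF = P = 9779/10000 ≈ 0.977900
step 3 [1.5y] swap r/2=486/29179: DF=(1 − 486/29179·(0.988600+0.977900))/(1+486/29179) = 4757/5000 ≈ 0.951400
step 4 [2y] bond c/2=3/400: DF=(3744359/4000000 − 3/400·(0.988600+0.977900+0.951400))/(1+3/400) = 4537/5000 ≈ 0.907400
step 5 [2.5y] swap r/2=15/646: DF=(1 − 15/646·(0.988600+0.977900+0.951400+0.907400))/(1+15/646) = 1781/2000 ≈ 0.890500
step 6 [3y] swap r/2=1565/55593: DF=(1 − 1565/55593·(0.988600+0.977900+0.951400+0.907400+0.890500))/(1+1565/55593) = 1687/2000 ≈ 0.843500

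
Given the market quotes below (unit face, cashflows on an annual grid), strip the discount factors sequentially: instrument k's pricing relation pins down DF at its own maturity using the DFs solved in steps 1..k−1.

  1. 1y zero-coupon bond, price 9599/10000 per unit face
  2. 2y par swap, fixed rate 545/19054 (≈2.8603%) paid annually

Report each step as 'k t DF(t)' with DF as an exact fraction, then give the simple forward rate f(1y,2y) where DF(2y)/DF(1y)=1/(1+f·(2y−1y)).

step 1 [1y] zero: DF = P = 9599/10000 ≈ 0.959900
step 2 [2y] swap r/1=545/19054: DF=(1 − 545/19054·(0.959900))/(1+545/19054) = 1891/2000 ≈ 0.945500

1 1 9599/10000
2 2 1891/2000
f(1y,2y) = ((9599/10000)/(1891/2000) − 1)/(1) = 144/9455 ≈ 1.5230%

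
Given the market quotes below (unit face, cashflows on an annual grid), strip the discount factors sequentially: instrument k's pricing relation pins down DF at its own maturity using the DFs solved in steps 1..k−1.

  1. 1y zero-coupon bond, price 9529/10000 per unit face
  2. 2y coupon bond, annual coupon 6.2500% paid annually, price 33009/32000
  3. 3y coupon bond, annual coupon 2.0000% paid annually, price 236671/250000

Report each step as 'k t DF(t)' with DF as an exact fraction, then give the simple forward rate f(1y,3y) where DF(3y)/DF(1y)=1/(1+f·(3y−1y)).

step 1 [1y] zero: DF = P = 9529/10000 ≈ 0.952900
step 2 [2y] bond c/1=1/16: DF=(33009/32000 − 1/16·(0.952900))/(1+1/16) = 2287/2500 ≈ 0.914800
step 3 [3y] bond c/1=1/50: DF=(236671/250000 − 1/50·(0.952900+0.914800))/(1+1/50) = 1783/2000 ≈ 0.891500

1 1 9529/10000
2 2 2287/2500
3 3 1783/2000
f(1y,3y) = ((9529/10000)/(1783/2000) − 1)/(2) = 307/8915 ≈ 3.4436%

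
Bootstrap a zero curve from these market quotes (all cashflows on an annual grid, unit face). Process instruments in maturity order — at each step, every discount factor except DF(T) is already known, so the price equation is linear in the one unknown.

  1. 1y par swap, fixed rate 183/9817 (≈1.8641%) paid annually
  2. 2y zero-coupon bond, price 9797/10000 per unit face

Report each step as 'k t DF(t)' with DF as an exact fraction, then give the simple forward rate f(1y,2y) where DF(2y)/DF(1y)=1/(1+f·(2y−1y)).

step 1 [1y] swap r/1=183/9817: DF=(1 − 183/9817·(0))/(1+183/9817) = 9817/10000 ≈ 0.981700
step 2 [2y] zero: DF = P = 9797/10000 ≈ 0.979700

1 1 9817/10000
2 2 9797/10000
f(1y,2y) = ((9817/10000)/(9797/10000) − 1)/(1) = 20/9797 ≈ 0.2041%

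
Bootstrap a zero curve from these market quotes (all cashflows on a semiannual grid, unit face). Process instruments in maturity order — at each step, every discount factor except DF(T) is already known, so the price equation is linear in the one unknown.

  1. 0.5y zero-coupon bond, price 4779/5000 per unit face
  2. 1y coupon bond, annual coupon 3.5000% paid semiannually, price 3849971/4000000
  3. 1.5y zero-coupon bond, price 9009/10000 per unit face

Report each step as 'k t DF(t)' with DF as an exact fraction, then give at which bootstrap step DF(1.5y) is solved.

step 1 [0.5y] zero: DF = P = 4779/5000 ≈ 0.955800
step 2 [1y] bond c/2=7/400: DF=(3849971/4000000 − 7/400·(0.955800))/(1+7/400) = 1859/2000 ≈ 0.929500
step 3 [1.5y] zero: DF = P = 9009/10000 ≈ 0.900900

1 1/2 4779/5000
2 1 1859/2000
3 3/2 9009/10000
DF(1.5y) is solved at step 3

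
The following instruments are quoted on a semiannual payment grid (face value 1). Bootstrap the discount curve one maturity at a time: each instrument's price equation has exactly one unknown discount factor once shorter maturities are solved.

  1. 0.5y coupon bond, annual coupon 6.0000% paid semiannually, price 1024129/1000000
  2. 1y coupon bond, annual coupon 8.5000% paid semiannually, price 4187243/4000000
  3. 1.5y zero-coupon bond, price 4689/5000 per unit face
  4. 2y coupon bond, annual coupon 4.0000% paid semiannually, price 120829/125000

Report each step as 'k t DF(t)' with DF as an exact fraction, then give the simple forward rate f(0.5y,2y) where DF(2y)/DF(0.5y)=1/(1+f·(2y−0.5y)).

step 1 [0.5y] bond c/2=3/100: DF=(1024129/1000000 − 3/100·(0))/(1+3/100) = 9943/10000 ≈ 0.994300
step 2 [1y] bond c/2=17/400: DF=(4187243/4000000 − 17/400·(0.994300))/(1+17/400) = 2409/2500 ≈ 0.963600
step 3 [1.5y] zero: DF = P = 4689/5000 ≈ 0.937800
step 4 [2y] bond c/2=1/50: DF=(120829/125000 − 1/50·(0.994300+0.963600+0.937800))/(1+1/50) = 8909/10000 ≈ 0.890900

1 1/2 9943/10000
2 1 2409/2500
3 3/2 4689/5000
4 2 8909/10000
f(0.5y,2y) = ((9943/10000)/(8909/10000) − 1)/(3/2) = 2068/26727 ≈ 7.7375%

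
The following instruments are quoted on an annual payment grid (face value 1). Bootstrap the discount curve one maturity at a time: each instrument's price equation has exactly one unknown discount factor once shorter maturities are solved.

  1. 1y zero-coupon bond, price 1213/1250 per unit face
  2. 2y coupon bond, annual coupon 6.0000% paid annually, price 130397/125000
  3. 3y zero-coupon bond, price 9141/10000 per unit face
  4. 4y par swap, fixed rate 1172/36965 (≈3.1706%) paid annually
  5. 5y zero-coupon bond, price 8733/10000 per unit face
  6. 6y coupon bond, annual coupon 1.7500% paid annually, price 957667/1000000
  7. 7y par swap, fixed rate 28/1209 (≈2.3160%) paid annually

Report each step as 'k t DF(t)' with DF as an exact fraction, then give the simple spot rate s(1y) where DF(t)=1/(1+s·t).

step 1 [1y] zero: DF = P = 1213/1250 ≈ 0.970400
step 2 [2y] bond c/1=3/50: DF=(130397/125000 − 3/50·(0.970400))/(1+3/50) = 2323/2500 ≈ 0.929200
step 3 [3y] zero: DF = P = 9141/10000 ≈ 0.914100
step 4 [4y] swap r/1=1172/36965: DF=(1 − 1172/36965·(0.970400+0.929200+0.914100))/(1+1172/36965) = 2207/2500 ≈ 0.882800
step 5 [5y] zero: DF = P = 8733/10000 ≈ 0.873300
step 6 [6y] bond c/1=7/400: DF=(957667/1000000 − 7/400·(0.970400+0.929200+0.914100+0.882800+0.873300))/(1+7/400) = 4313/5000 ≈ 0.862600
step 7 [7y] swap r/1=28/1209: DF=(1 − 28/1209·(0.970400+0.929200+0.914100+0.882800+0.873300+0.862600))/(1+28/1209) = 534/625 ≈ 0.854400

1 1 1213/1250
2 2 2323/2500
3 3 9141/10000
4 4 2207/2500
5 5 8733/10000
6 6 4313/5000
7 7 534/625
s(1y) = (1/(1213/1250) − 1)/(1) = 37/1213 ≈ 3.0503%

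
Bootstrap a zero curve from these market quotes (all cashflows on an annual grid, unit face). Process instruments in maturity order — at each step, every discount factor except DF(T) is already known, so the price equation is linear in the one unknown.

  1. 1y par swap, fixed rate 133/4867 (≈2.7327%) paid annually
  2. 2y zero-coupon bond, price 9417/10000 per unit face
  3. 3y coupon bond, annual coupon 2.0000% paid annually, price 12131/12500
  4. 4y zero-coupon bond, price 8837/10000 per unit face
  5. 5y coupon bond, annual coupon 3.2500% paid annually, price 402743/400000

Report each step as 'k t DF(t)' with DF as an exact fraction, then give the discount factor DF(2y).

step 1 [1y] swap r/1=133/4867: DF=(1 − 133/4867·(0))/(1+133/4867) = 4867/5000 ≈ 0.973400
step 2 [2y] zero: DF = P = 9417/10000 ≈ 0.941700
step 3 [3y] bond c/1=1/50: DF=(12131/12500 − 1/50·(0.973400+0.941700))/(1+1/50) = 9139/10000 ≈ 0.913900
step 4 [4y] zero: DF = P = 8837/10000 ≈ 0.883700
step 5 [5y] bond c/1=13/400: DF=(402743/400000 − 13/400·(0.973400+0.941700+0.913900+0.883700))/(1+13/400) = 8583/10000 ≈ 0.858300

1 1 4867/5000
2 2 9417/10000
3 3 9139/10000
4 4 8837/10000
5 5 8583/10000
DF(2y) = 9417/10000 ≈ 0.941700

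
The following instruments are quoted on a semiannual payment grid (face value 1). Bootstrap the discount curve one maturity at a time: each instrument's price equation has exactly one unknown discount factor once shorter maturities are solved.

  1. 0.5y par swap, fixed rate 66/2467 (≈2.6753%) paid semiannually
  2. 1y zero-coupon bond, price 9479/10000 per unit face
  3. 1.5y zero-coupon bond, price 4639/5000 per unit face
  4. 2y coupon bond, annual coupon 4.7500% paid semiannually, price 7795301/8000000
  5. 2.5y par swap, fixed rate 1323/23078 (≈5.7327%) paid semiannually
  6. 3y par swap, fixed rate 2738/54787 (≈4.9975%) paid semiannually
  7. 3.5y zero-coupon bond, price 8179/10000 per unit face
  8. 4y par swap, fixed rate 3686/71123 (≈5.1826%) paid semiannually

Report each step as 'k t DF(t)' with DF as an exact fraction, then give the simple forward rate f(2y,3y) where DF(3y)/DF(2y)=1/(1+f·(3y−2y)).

1 1/2 2467/2500
2 1 9479/10000
3 3/2 4639/5000
4 2 4427/5000
5 5/2 8677/10000
6 3 8631/10000
7 7/2 8179/10000
8 4 8157/10000
f(2y,3y) = ((4427/5000)/(8631/10000) − 1)/(1) = 223/8631 ≈ 2.5837%

step 1 [0.5y] swap r/2=33/2467: DF=(1 − 33/2467·(0))/(1+33/2467) = 2467/2500 ≈ 0.986800
step 2 [1y] zero: DF = P = 9479/10000 ≈ 0.947900
step 3 [1.5y] zero: DF = P = 4639/5000 ≈ 0.927800
step 4 [2y] bond c/2=19/800: DF=(7795301/8000000 − 19/800·(0.986800+0.947900+0.927800))/(1+19/800) = 4427/5000 ≈ 0.885400
step 5 [2.5y] swap r/2=1323/46156: DF=(1 − 1323/46156·(0.986800+0.947900+0.927800+0.885400))/(1+1323/46156) = 8677/10000 ≈ 0.867700
step 6 [3y] swap r/2=1369/54787: DF=(1 − 1369/54787·(0.986800+0.947900+0.927800+0.885400+0.867700))/(1+1369/54787) = 8631/10000 ≈ 0.863100
step 7 [3.5y] zero: DF = P = 8179/10000 ≈ 0.817900
step 8 [4y] swap r/2=1843/71123: DF=(1 − 1843/71123·(0.986800+0.947900+0.927800+0.885400+0.867700+0.863100+0.817900))/(1+1843/71123) = 8157/10000 ≈ 0.815700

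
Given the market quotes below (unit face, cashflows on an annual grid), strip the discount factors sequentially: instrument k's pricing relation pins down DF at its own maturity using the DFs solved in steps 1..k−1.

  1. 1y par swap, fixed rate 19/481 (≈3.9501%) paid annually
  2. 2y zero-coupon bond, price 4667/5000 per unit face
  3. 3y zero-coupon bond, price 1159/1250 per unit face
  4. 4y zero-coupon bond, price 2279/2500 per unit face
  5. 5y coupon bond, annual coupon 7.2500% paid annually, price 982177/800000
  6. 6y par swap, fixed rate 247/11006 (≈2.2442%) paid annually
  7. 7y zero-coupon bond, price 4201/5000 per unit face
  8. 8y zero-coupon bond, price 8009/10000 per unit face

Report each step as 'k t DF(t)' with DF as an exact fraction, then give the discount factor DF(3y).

step 1 [1y] swap r/1=19/481: DF=(1 − 19/481·(0))/(1+19/481) = 481/500 ≈ 0.962000
step 2 [2y] zero: DF = P = 4667/5000 ≈ 0.933400
step 3 [3y] zero: DF = P = 1159/1250 ≈ 0.927200
step 4 [4y] zero: DF = P = 2279/2500 ≈ 0.911600
step 5 [5y] bond c/1=29/400: DF=(982177/800000 − 29/400·(0.962000+0.933400+0.927200+0.911600))/(1+29/400) = 8923/10000 ≈ 0.892300
step 6 [6y] swap r/1=247/11006: DF=(1 − 247/11006·(0.962000+0.933400+0.927200+0.911600+0.892300))/(1+247/11006) = 1753/2000 ≈ 0.876500
step 7 [7y] zero: DF = P = 4201/5000 ≈ 0.840200
step 8 [8y] zero: DF = P = 8009/10000 ≈ 0.800900

1 1 481/500
2 2 4667/5000
3 3 1159/1250
4 4 2279/2500
5 5 8923/10000
6 6 1753/2000
7 7 4201/5000
8 8 8009/10000
DF(3y) = 1159/1250 ≈ 0.927200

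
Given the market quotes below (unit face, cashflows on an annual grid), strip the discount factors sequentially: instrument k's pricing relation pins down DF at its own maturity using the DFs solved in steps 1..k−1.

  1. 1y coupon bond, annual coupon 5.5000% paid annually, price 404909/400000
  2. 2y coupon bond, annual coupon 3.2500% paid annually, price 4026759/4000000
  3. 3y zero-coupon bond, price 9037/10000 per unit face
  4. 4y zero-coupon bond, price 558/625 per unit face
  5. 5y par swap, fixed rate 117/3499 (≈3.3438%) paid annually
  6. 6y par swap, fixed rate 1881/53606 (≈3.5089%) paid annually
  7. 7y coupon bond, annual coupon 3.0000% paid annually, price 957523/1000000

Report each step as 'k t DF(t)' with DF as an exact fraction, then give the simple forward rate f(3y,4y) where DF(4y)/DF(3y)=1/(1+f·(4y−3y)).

1 1 1919/2000
2 2 1181/1250
3 3 9037/10000
4 4 558/625
5 5 8479/10000
6 6 8119/10000
7 7 1547/2000
f(3y,4y) = ((9037/10000)/(558/625) − 1)/(1) = 109/8928 ≈ 1.2209%

step 1 [1y] bond c/1=11/200: DF=(404909/400000 − 11/200·(0))/(1+11/200) = 1919/2000 ≈ 0.959500
step 2 [2y] bond c/1=13/400: DF=(4026759/4000000 − 13/400·(0.959500))/(1+13/400) = 1181/1250 ≈ 0.944800
step 3 [3y] zero: DF = P = 9037/10000 ≈ 0.903700
step 4 [4y] zero: DF = P = 558/625 ≈ 0.892800
step 5 [5y] swap r/1=117/3499: DF=(1 − 117/3499·(0.959500+0.944800+0.903700+0.892800))/(1+117/3499) = 8479/10000 ≈ 0.847900
step 6 [6y] swap r/1=1881/53606: DF=(1 − 1881/53606·(0.959500+0.944800+0.903700+0.892800+0.847900))/(1+1881/53606) = 8119/10000 ≈ 0.811900
step 7 [7y] bond c/1=3/100: DF=(957523/1000000 − 3/100·(0.959500+0.944800+0.903700+0.892800+0.847900+0.811900))/(1+3/100) = 1547/2000 ≈ 0.773500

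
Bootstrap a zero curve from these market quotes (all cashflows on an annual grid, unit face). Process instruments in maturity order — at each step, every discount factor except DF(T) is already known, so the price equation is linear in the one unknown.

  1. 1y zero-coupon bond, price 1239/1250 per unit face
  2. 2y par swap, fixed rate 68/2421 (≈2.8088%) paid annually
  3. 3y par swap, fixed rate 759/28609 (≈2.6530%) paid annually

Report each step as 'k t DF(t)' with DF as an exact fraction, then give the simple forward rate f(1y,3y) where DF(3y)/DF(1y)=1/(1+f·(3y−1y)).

1 1 1239/1250
2 2 591/625
3 3 9241/10000
f(1y,3y) = ((1239/1250)/(9241/10000) − 1)/(2) = 671/18482 ≈ 3.6306%

step 1 [1y] zero: DF = P = 1239/1250 ≈ 0.991200
step 2 [2y] swap r/1=68/2421: DF=(1 − 68/2421·(0.991200))/(1+68/2421) = 591/625 ≈ 0.945600
step 3 [3y] swap r/1=759/28609: DF=(1 − 759/28609·(0.991200+0.945600))/(1+759/28609) = 9241/10000 ≈ 0.924100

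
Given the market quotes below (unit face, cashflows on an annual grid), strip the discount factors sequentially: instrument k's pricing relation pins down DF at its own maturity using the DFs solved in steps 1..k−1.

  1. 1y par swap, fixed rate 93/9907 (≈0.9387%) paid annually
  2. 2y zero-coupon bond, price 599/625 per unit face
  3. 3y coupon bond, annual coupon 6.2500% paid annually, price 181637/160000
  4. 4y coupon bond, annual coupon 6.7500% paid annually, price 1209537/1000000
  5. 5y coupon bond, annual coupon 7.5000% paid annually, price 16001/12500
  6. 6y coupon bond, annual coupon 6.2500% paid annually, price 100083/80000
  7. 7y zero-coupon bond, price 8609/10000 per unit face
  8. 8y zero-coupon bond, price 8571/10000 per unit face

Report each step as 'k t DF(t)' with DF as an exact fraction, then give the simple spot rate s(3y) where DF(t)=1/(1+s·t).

step 1 [1y] swap r/1=93/9907: DF=(1 − 93/9907·(0))/(1+93/9907) = 9907/10000 ≈ 0.990700
step 2 [2y] zero: DF = P = 599/625 ≈ 0.958400
step 3 [3y] bond c/1=1/16: DF=(181637/160000 − 1/16·(0.990700+0.958400))/(1+1/16) = 4769/5000 ≈ 0.953800
step 4 [4y] bond c/1=27/400: DF=(1209537/1000000 − 27/400·(0.990700+0.958400+0.953800))/(1+27/400) = 1899/2000 ≈ 0.949500
step 5 [5y] bond c/1=3/40: DF=(16001/12500 − 3/40·(0.990700+0.958400+0.953800+0.949500))/(1+3/40) = 461/500 ≈ 0.922000
step 6 [6y] bond c/1=1/16: DF=(100083/80000 − 1/16·(0.990700+0.958400+0.953800+0.949500+0.922000))/(1+1/16) = 4483/5000 ≈ 0.896600
step 7 [7y] zero: DF = P = 8609/10000 ≈ 0.860900
step 8 [8y] zero: DF = P = 8571/10000 ≈ 0.857100

1 1 9907/10000
2 2 599/625
3 3 4769/5000
4 4 1899/2000
5 5 461/500
6 6 4483/5000
7 7 8609/10000
8 8 8571/10000
s(3y) = (1/(4769/5000) − 1)/(3) = 77/4769 ≈ 1.6146%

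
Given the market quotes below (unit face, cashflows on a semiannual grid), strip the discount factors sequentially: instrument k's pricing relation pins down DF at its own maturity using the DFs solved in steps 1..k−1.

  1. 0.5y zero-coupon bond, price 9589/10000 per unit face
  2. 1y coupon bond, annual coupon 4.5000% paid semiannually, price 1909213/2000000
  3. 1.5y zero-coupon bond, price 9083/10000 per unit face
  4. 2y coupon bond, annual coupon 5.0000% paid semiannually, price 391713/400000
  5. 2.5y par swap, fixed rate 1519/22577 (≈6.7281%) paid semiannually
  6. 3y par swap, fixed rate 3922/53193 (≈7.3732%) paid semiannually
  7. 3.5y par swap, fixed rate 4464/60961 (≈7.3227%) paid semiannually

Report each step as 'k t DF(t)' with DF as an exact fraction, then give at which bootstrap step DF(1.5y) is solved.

1 1/2 9589/10000
2 1 73/80
3 3/2 9083/10000
4 2 2219/2500
5 5/2 8481/10000
6 3 8039/10000
7 7/2 971/1250
DF(1.5y) is solved at step 3

step 1 [0.5y] zero: DF = P = 9589/10000 ≈ 0.958900
step 2 [1y] bond c/2=9/400: DF=(1909213/2000000 − 9/400·(0.958900))/(1+9/400) = 73/80 ≈ 0.912500
step 3 [1.5y] zero: DF = P = 9083/10000 ≈ 0.908300
step 4 [2y] bond c/2=1/40: DF=(391713/400000 − 1/40·(0.958900+0.912500+0.908300))/(1+1/40) = 2219/2500 ≈ 0.887600
step 5 [2.5y] swap r/2=1519/45154: DF=(1 − 1519/45154·(0.958900+0.912500+0.908300+0.887600))/(1+1519/45154) = 8481/10000 ≈ 0.848100
step 6 [3y] swap r/2=1961/53193: DF=(1 − 1961/53193·(0.958900+0.912500+0.908300+0.887600+0.848100))/(1+1961/53193) = 8039/10000 ≈ 0.803900
step 7 [3.5y] swap r/2=2232/60961: DF=(1 − 2232/60961·(0.958900+0.912500+0.908300+0.887600+0.848100+0.803900))/(1+2232/60961) = 971/1250 ≈ 0.776800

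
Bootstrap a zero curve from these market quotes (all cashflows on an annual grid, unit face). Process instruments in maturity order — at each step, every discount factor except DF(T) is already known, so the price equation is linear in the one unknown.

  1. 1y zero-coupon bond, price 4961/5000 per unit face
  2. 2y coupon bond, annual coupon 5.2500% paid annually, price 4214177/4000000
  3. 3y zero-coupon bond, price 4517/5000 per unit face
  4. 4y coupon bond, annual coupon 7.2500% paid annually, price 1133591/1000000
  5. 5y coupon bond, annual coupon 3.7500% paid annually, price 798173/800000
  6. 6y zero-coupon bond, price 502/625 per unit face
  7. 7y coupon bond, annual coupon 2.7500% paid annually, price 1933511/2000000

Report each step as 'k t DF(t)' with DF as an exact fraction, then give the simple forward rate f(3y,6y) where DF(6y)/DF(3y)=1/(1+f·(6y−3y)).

1 1 4961/5000
2 2 1903/2000
3 3 4517/5000
4 4 1729/2000
5 5 331/400
6 6 502/625
7 7 7979/10000
f(3y,6y) = ((4517/5000)/(502/625) − 1)/(3) = 167/4016 ≈ 4.1584%

step 1 [1y] zero: DF = P = 4961/5000 ≈ 0.992200
step 2 [2y] bond c/1=21/400: DF=(4214177/4000000 − 21/400·(0.992200))/(1+21/400) = 1903/2000 ≈ 0.951500
step 3 [3y] zero: DF = P = 4517/5000 ≈ 0.903400
step 4 [4y] bond c/1=29/400: DF=(1133591/1000000 − 29/400·(0.992200+0.951500+0.903400))/(1+29/400) = 1729/2000 ≈ 0.864500
step 5 [5y] bond c/1=3/80: DF=(798173/800000 − 3/80·(0.992200+0.951500+0.903400+0.864500))/(1+3/80) = 331/400 ≈ 0.827500
step 6 [6y] zero: DF = P = 502/625 ≈ 0.803200
step 7 [7y] bond c/1=11/400: DF=(1933511/2000000 − 11/400·(0.992200+0.951500+0.903400+0.864500+0.827500+0.803200))/(1+11/400) = 7979/10000 ≈ 0.797900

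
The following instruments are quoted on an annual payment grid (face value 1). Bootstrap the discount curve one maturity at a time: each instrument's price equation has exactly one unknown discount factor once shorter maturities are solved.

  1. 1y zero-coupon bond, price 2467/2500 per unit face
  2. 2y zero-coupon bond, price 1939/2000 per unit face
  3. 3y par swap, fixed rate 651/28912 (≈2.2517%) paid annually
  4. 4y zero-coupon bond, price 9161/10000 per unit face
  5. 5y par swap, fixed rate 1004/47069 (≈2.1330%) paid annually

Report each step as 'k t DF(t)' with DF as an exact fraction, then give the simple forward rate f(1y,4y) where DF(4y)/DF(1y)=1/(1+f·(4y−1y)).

1 1 2467/2500
2 2 1939/2000
3 3 9349/10000
4 4 9161/10000
5 5 2249/2500
f(1y,4y) = ((2467/2500)/(9161/10000) − 1)/(3) = 707/27483 ≈ 2.5725%

step 1 [1y] zero: DF = P = 2467/2500 ≈ 0.986800
step 2 [2y] zero: DF = P = 1939/2000 ≈ 0.969500
step 3 [3y] swap r/1=651/28912: DF=(1 − 651/28912·(0.986800+0.969500))/(1+651/28912) = 9349/10000 ≈ 0.934900
step 4 [4y] zero: DF = P = 9161/10000 ≈ 0.916100
step 5 [5y] swap r/1=1004/47069: DF=(1 − 1004/47069·(0.986800+0.969500+0.934900+0.916100))/(1+1004/47069) = 2249/2500 ≈ 0.899600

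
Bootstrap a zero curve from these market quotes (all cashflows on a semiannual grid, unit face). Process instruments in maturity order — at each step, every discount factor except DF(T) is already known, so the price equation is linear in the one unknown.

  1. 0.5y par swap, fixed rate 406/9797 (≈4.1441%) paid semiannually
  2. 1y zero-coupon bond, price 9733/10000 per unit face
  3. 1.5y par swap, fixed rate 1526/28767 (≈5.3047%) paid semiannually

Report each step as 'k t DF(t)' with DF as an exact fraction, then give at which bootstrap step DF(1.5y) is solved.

1 1/2 9797/10000
2 1 9733/10000
3 3/2 9237/10000
DF(1.5y) is solved at step 3

step 1 [0.5y] swap r/2=203/9797: DF=(1 − 203/9797·(0))/(1+203/9797) = 9797/10000 ≈ 0.979700
step 2 [1y] zero: DF = P = 9733/10000 ≈ 0.973300
step 3 [1.5y] swap r/2=763/28767: DF=(1 − 763/28767·(0.979700+0.973300))/(1+763/28767) = 9237/10000 ≈ 0.923700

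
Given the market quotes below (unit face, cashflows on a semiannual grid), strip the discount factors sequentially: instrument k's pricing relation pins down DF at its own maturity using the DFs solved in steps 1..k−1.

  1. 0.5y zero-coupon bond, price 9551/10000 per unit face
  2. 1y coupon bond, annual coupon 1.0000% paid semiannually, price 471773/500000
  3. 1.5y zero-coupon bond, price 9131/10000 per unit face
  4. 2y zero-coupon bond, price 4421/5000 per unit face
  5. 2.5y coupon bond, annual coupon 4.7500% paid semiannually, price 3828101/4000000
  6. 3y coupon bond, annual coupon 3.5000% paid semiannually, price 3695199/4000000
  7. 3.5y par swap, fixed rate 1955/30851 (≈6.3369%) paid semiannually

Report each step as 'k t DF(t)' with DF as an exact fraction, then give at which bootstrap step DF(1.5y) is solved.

step 1 [0.5y] zero: DF = P = 9551/10000 ≈ 0.955100
step 2 [1y] bond c/2=1/200: DF=(471773/500000 − 1/200·(0.955100))/(1+1/200) = 9341/10000 ≈ 0.934100
step 3 [1.5y] zero: DF = P = 9131/10000 ≈ 0.913100
step 4 [2y] zero: DF = P = 4421/5000 ≈ 0.884200
step 5 [2.5y] bond c/2=19/800: DF=(3828101/4000000 − 19/800·(0.955100+0.934100+0.913100+0.884200))/(1+19/800) = 8493/10000 ≈ 0.849300
step 6 [3y] bond c/2=7/400: DF=(3695199/4000000 − 7/400·(0.955100+0.934100+0.913100+0.884200+0.849300))/(1+7/400) = 8299/10000 ≈ 0.829900
step 7 [3.5y] swap r/2=1955/61702: DF=(1 − 1955/61702·(0.955100+0.934100+0.913100+0.884200+0.849300+0.829900))/(1+1955/61702) = 1609/2000 ≈ 0.804500

1 1/2 9551/10000
2 1 9341/10000
3 3/2 9131/10000
4 2 4421/5000
5 5/2 8493/10000
6 3 8299/10000
7 7/2 1609/2000
DF(1.5y) is solved at step 3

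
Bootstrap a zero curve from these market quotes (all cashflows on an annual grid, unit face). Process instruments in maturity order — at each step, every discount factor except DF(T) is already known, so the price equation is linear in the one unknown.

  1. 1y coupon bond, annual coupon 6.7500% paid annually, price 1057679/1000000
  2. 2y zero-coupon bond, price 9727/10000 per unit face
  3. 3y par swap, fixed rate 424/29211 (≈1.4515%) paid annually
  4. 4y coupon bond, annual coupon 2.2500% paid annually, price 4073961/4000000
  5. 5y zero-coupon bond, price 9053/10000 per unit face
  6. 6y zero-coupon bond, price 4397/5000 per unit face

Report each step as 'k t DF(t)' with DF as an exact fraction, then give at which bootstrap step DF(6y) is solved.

step 1 [1y] bond c/1=27/400: DF=(1057679/1000000 − 27/400·(0))/(1+27/400) = 2477/2500 ≈ 0.990800
step 2 [2y] zero: DF = P = 9727/10000 ≈ 0.972700
step 3 [3y] swap r/1=424/29211: DF=(1 − 424/29211·(0.990800+0.972700))/(1+424/29211) = 1197/1250 ≈ 0.957600
step 4 [4y] bond c/1=9/400: DF=(4073961/4000000 − 9/400·(0.990800+0.972700+0.957600))/(1+9/400) = 4659/5000 ≈ 0.931800
step 5 [5y] zero: DF = P = 9053/10000 ≈ 0.905300
step 6 [6y] zero: DF = P = 4397/5000 ≈ 0.879400

1 1 2477/2500
2 2 9727/10000
3 3 1197/1250
4 4 4659/5000
5 5 9053/10000
6 6 4397/5000
DF(6y) is solved at step 6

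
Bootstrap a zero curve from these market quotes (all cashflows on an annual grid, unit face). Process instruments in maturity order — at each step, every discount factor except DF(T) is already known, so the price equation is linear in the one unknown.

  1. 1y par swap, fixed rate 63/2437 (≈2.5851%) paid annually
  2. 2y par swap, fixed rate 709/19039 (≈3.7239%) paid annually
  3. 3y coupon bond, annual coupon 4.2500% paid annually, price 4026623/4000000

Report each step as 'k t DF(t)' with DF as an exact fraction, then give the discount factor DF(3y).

step 1 [1y] swap r/1=63/2437: DF=(1 − 63/2437·(0))/(1+63/2437) = 2437/2500 ≈ 0.974800
step 2 [2y] swap r/1=709/19039: DF=(1 − 709/19039·(0.974800))/(1+709/19039) = 9291/10000 ≈ 0.929100
step 3 [3y] bond c/1=17/400: DF=(4026623/4000000 − 17/400·(0.974800+0.929100))/(1+17/400) = 111/125 ≈ 0.888000

1 1 2437/2500
2 2 9291/10000
3 3 111/125
DF(3y) = 111/125 ≈ 0.888000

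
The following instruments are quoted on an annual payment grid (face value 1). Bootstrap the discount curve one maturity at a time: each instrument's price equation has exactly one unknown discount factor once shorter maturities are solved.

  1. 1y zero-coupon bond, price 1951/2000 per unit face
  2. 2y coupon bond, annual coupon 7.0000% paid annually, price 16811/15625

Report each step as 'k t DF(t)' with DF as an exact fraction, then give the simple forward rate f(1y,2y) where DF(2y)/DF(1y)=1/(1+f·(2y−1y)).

step 1 [1y] zero: DF = P = 1951/2000 ≈ 0.975500
step 2 [2y] bond c/1=7/100: DF=(16811/15625 − 7/100·(0.975500))/(1+7/100) = 9417/10000 ≈ 0.941700

1 1 1951/2000
2 2 9417/10000
f(1y,2y) = ((1951/2000)/(9417/10000) − 1)/(1) = 338/9417 ≈ 3.5893%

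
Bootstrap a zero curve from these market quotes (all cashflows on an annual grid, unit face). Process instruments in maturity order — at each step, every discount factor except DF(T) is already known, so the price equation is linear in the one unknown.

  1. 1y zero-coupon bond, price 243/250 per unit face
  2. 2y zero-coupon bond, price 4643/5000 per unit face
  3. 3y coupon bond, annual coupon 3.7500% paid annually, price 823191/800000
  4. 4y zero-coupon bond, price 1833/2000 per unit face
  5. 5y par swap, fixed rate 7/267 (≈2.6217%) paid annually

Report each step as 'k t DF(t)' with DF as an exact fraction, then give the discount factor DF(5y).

step 1 [1y] zero: DF = P = 243/250 ≈ 0.972000
step 2 [2y] zero: DF = P = 4643/5000 ≈ 0.928600
step 3 [3y] bond c/1=3/80: DF=(823191/800000 − 3/80·(0.972000+0.928600))/(1+3/80) = 9231/10000 ≈ 0.923100
step 4 [4y] zero: DF = P = 1833/2000 ≈ 0.916500
step 5 [5y] swap r/1=7/267: DF=(1 − 7/267·(0.972000+0.928600+0.923100+0.916500))/(1+7/267) = 8789/10000 ≈ 0.878900

1 1 243/250
2 2 4643/5000
3 3 9231/10000
4 4 1833/2000
5 5 8789/10000
DF(5y) = 8789/10000 ≈ 0.878900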